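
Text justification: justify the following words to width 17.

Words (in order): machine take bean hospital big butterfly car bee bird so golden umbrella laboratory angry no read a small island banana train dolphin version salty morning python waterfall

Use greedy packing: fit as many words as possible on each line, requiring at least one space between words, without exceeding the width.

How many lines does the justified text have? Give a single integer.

Line 1: ['machine', 'take', 'bean'] (min_width=17, slack=0)
Line 2: ['hospital', 'big'] (min_width=12, slack=5)
Line 3: ['butterfly', 'car', 'bee'] (min_width=17, slack=0)
Line 4: ['bird', 'so', 'golden'] (min_width=14, slack=3)
Line 5: ['umbrella'] (min_width=8, slack=9)
Line 6: ['laboratory', 'angry'] (min_width=16, slack=1)
Line 7: ['no', 'read', 'a', 'small'] (min_width=15, slack=2)
Line 8: ['island', 'banana'] (min_width=13, slack=4)
Line 9: ['train', 'dolphin'] (min_width=13, slack=4)
Line 10: ['version', 'salty'] (min_width=13, slack=4)
Line 11: ['morning', 'python'] (min_width=14, slack=3)
Line 12: ['waterfall'] (min_width=9, slack=8)
Total lines: 12

Answer: 12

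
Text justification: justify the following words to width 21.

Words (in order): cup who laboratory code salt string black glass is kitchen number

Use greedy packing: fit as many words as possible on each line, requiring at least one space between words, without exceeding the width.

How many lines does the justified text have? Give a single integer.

Line 1: ['cup', 'who', 'laboratory'] (min_width=18, slack=3)
Line 2: ['code', 'salt', 'string'] (min_width=16, slack=5)
Line 3: ['black', 'glass', 'is'] (min_width=14, slack=7)
Line 4: ['kitchen', 'number'] (min_width=14, slack=7)
Total lines: 4

Answer: 4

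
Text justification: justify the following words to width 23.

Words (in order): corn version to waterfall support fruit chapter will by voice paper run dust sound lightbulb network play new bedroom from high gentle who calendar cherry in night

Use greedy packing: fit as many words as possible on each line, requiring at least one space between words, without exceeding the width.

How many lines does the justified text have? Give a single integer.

Line 1: ['corn', 'version', 'to'] (min_width=15, slack=8)
Line 2: ['waterfall', 'support', 'fruit'] (min_width=23, slack=0)
Line 3: ['chapter', 'will', 'by', 'voice'] (min_width=21, slack=2)
Line 4: ['paper', 'run', 'dust', 'sound'] (min_width=20, slack=3)
Line 5: ['lightbulb', 'network', 'play'] (min_width=22, slack=1)
Line 6: ['new', 'bedroom', 'from', 'high'] (min_width=21, slack=2)
Line 7: ['gentle', 'who', 'calendar'] (min_width=19, slack=4)
Line 8: ['cherry', 'in', 'night'] (min_width=15, slack=8)
Total lines: 8

Answer: 8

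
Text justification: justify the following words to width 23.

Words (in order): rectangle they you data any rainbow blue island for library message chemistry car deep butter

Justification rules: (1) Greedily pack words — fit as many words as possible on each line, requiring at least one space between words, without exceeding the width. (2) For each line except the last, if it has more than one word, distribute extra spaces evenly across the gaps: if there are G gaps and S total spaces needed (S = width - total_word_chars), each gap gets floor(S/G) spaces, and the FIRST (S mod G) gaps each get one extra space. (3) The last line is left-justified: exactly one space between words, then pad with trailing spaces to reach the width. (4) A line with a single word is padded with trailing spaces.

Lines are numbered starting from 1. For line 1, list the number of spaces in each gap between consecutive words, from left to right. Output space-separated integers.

Answer: 1 1 1

Derivation:
Line 1: ['rectangle', 'they', 'you', 'data'] (min_width=23, slack=0)
Line 2: ['any', 'rainbow', 'blue', 'island'] (min_width=23, slack=0)
Line 3: ['for', 'library', 'message'] (min_width=19, slack=4)
Line 4: ['chemistry', 'car', 'deep'] (min_width=18, slack=5)
Line 5: ['butter'] (min_width=6, slack=17)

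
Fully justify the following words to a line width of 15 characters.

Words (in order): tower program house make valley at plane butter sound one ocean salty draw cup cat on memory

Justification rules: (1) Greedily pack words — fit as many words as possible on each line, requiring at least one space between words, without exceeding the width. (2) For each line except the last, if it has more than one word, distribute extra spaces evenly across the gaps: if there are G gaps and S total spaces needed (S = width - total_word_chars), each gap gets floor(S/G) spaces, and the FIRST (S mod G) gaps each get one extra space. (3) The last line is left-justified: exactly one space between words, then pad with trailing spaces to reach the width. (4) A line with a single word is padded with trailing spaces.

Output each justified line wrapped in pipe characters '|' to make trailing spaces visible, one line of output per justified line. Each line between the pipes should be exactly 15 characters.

Line 1: ['tower', 'program'] (min_width=13, slack=2)
Line 2: ['house', 'make'] (min_width=10, slack=5)
Line 3: ['valley', 'at', 'plane'] (min_width=15, slack=0)
Line 4: ['butter', 'sound'] (min_width=12, slack=3)
Line 5: ['one', 'ocean', 'salty'] (min_width=15, slack=0)
Line 6: ['draw', 'cup', 'cat', 'on'] (min_width=15, slack=0)
Line 7: ['memory'] (min_width=6, slack=9)

Answer: |tower   program|
|house      make|
|valley at plane|
|butter    sound|
|one ocean salty|
|draw cup cat on|
|memory         |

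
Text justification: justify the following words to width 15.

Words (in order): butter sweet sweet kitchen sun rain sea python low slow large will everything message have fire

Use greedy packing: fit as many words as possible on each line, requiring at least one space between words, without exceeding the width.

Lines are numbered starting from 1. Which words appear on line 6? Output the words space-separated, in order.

Line 1: ['butter', 'sweet'] (min_width=12, slack=3)
Line 2: ['sweet', 'kitchen'] (min_width=13, slack=2)
Line 3: ['sun', 'rain', 'sea'] (min_width=12, slack=3)
Line 4: ['python', 'low', 'slow'] (min_width=15, slack=0)
Line 5: ['large', 'will'] (min_width=10, slack=5)
Line 6: ['everything'] (min_width=10, slack=5)
Line 7: ['message', 'have'] (min_width=12, slack=3)
Line 8: ['fire'] (min_width=4, slack=11)

Answer: everything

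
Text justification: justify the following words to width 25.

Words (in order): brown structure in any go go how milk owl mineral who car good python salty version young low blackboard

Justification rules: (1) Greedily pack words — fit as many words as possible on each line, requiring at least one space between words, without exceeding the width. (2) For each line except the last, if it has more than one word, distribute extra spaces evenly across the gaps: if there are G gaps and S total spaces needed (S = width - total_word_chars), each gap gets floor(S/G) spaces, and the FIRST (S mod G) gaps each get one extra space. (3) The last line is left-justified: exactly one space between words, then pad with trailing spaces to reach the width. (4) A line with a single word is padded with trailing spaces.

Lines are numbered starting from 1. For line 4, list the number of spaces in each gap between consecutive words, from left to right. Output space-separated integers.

Line 1: ['brown', 'structure', 'in', 'any', 'go'] (min_width=25, slack=0)
Line 2: ['go', 'how', 'milk', 'owl', 'mineral'] (min_width=23, slack=2)
Line 3: ['who', 'car', 'good', 'python', 'salty'] (min_width=25, slack=0)
Line 4: ['version', 'young', 'low'] (min_width=17, slack=8)
Line 5: ['blackboard'] (min_width=10, slack=15)

Answer: 5 5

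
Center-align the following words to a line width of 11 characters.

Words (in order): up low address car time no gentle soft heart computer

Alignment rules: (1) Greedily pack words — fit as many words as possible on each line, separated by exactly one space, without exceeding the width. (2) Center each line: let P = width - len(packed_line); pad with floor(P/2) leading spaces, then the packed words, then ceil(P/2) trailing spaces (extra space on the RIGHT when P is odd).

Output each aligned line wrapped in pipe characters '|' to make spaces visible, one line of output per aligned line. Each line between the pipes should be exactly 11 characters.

Line 1: ['up', 'low'] (min_width=6, slack=5)
Line 2: ['address', 'car'] (min_width=11, slack=0)
Line 3: ['time', 'no'] (min_width=7, slack=4)
Line 4: ['gentle', 'soft'] (min_width=11, slack=0)
Line 5: ['heart'] (min_width=5, slack=6)
Line 6: ['computer'] (min_width=8, slack=3)

Answer: |  up low   |
|address car|
|  time no  |
|gentle soft|
|   heart   |
| computer  |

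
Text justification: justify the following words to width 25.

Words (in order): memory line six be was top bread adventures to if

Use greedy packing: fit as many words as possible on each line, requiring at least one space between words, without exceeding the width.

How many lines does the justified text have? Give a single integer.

Line 1: ['memory', 'line', 'six', 'be', 'was'] (min_width=22, slack=3)
Line 2: ['top', 'bread', 'adventures', 'to'] (min_width=23, slack=2)
Line 3: ['if'] (min_width=2, slack=23)
Total lines: 3

Answer: 3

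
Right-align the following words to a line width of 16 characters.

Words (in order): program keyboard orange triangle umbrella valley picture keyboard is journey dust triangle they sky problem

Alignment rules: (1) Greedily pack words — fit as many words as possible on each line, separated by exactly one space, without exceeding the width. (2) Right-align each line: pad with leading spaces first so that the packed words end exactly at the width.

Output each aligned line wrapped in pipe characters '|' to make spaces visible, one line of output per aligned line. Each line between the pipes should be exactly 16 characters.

Line 1: ['program', 'keyboard'] (min_width=16, slack=0)
Line 2: ['orange', 'triangle'] (min_width=15, slack=1)
Line 3: ['umbrella', 'valley'] (min_width=15, slack=1)
Line 4: ['picture', 'keyboard'] (min_width=16, slack=0)
Line 5: ['is', 'journey', 'dust'] (min_width=15, slack=1)
Line 6: ['triangle', 'they'] (min_width=13, slack=3)
Line 7: ['sky', 'problem'] (min_width=11, slack=5)

Answer: |program keyboard|
| orange triangle|
| umbrella valley|
|picture keyboard|
| is journey dust|
|   triangle they|
|     sky problem|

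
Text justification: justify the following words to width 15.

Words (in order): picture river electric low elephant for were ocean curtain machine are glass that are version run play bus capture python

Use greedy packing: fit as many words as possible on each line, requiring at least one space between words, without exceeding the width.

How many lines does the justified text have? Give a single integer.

Answer: 9

Derivation:
Line 1: ['picture', 'river'] (min_width=13, slack=2)
Line 2: ['electric', 'low'] (min_width=12, slack=3)
Line 3: ['elephant', 'for'] (min_width=12, slack=3)
Line 4: ['were', 'ocean'] (min_width=10, slack=5)
Line 5: ['curtain', 'machine'] (min_width=15, slack=0)
Line 6: ['are', 'glass', 'that'] (min_width=14, slack=1)
Line 7: ['are', 'version', 'run'] (min_width=15, slack=0)
Line 8: ['play', 'bus'] (min_width=8, slack=7)
Line 9: ['capture', 'python'] (min_width=14, slack=1)
Total lines: 9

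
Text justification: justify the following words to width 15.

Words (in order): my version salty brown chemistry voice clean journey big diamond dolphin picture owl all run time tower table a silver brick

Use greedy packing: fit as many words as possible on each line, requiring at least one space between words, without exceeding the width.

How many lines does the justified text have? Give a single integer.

Line 1: ['my', 'version'] (min_width=10, slack=5)
Line 2: ['salty', 'brown'] (min_width=11, slack=4)
Line 3: ['chemistry', 'voice'] (min_width=15, slack=0)
Line 4: ['clean', 'journey'] (min_width=13, slack=2)
Line 5: ['big', 'diamond'] (min_width=11, slack=4)
Line 6: ['dolphin', 'picture'] (min_width=15, slack=0)
Line 7: ['owl', 'all', 'run'] (min_width=11, slack=4)
Line 8: ['time', 'tower'] (min_width=10, slack=5)
Line 9: ['table', 'a', 'silver'] (min_width=14, slack=1)
Line 10: ['brick'] (min_width=5, slack=10)
Total lines: 10

Answer: 10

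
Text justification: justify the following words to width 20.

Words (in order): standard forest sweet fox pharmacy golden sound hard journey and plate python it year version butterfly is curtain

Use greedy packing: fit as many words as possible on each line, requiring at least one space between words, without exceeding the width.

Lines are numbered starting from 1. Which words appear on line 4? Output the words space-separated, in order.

Line 1: ['standard', 'forest'] (min_width=15, slack=5)
Line 2: ['sweet', 'fox', 'pharmacy'] (min_width=18, slack=2)
Line 3: ['golden', 'sound', 'hard'] (min_width=17, slack=3)
Line 4: ['journey', 'and', 'plate'] (min_width=17, slack=3)
Line 5: ['python', 'it', 'year'] (min_width=14, slack=6)
Line 6: ['version', 'butterfly', 'is'] (min_width=20, slack=0)
Line 7: ['curtain'] (min_width=7, slack=13)

Answer: journey and plate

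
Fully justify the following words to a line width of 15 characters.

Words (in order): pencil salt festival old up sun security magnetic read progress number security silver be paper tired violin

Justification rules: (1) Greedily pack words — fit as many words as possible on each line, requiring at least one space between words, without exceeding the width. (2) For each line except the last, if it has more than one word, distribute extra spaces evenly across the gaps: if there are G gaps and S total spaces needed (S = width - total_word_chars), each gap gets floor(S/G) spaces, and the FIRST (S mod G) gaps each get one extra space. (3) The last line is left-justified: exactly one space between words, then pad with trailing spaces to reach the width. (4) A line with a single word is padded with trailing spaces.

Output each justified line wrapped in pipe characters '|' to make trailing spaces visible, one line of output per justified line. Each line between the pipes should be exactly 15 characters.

Answer: |pencil     salt|
|festival old up|
|sun    security|
|magnetic   read|
|progress number|
|security silver|
|be  paper tired|
|violin         |

Derivation:
Line 1: ['pencil', 'salt'] (min_width=11, slack=4)
Line 2: ['festival', 'old', 'up'] (min_width=15, slack=0)
Line 3: ['sun', 'security'] (min_width=12, slack=3)
Line 4: ['magnetic', 'read'] (min_width=13, slack=2)
Line 5: ['progress', 'number'] (min_width=15, slack=0)
Line 6: ['security', 'silver'] (min_width=15, slack=0)
Line 7: ['be', 'paper', 'tired'] (min_width=14, slack=1)
Line 8: ['violin'] (min_width=6, slack=9)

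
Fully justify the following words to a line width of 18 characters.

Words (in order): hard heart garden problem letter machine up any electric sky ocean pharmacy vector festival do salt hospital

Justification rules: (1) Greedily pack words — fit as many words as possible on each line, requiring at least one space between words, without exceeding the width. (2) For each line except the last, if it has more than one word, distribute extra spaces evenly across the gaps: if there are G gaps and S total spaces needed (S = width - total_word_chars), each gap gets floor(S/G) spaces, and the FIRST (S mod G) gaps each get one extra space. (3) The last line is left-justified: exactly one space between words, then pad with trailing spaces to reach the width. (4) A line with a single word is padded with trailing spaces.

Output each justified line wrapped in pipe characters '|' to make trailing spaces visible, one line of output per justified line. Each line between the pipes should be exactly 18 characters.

Answer: |hard  heart garden|
|problem     letter|
|machine   up   any|
|electric sky ocean|
|pharmacy    vector|
|festival  do  salt|
|hospital          |

Derivation:
Line 1: ['hard', 'heart', 'garden'] (min_width=17, slack=1)
Line 2: ['problem', 'letter'] (min_width=14, slack=4)
Line 3: ['machine', 'up', 'any'] (min_width=14, slack=4)
Line 4: ['electric', 'sky', 'ocean'] (min_width=18, slack=0)
Line 5: ['pharmacy', 'vector'] (min_width=15, slack=3)
Line 6: ['festival', 'do', 'salt'] (min_width=16, slack=2)
Line 7: ['hospital'] (min_width=8, slack=10)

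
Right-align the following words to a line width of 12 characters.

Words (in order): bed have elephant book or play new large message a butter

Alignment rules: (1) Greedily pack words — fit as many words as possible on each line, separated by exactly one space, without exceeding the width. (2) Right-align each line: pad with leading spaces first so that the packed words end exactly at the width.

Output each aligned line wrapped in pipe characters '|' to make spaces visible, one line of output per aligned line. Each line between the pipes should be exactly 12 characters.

Answer: |    bed have|
|    elephant|
|book or play|
|   new large|
|   message a|
|      butter|

Derivation:
Line 1: ['bed', 'have'] (min_width=8, slack=4)
Line 2: ['elephant'] (min_width=8, slack=4)
Line 3: ['book', 'or', 'play'] (min_width=12, slack=0)
Line 4: ['new', 'large'] (min_width=9, slack=3)
Line 5: ['message', 'a'] (min_width=9, slack=3)
Line 6: ['butter'] (min_width=6, slack=6)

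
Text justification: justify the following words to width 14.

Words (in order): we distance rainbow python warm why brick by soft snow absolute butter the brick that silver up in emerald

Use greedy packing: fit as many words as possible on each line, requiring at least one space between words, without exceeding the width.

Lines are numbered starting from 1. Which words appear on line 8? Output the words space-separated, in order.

Line 1: ['we', 'distance'] (min_width=11, slack=3)
Line 2: ['rainbow', 'python'] (min_width=14, slack=0)
Line 3: ['warm', 'why', 'brick'] (min_width=14, slack=0)
Line 4: ['by', 'soft', 'snow'] (min_width=12, slack=2)
Line 5: ['absolute'] (min_width=8, slack=6)
Line 6: ['butter', 'the'] (min_width=10, slack=4)
Line 7: ['brick', 'that'] (min_width=10, slack=4)
Line 8: ['silver', 'up', 'in'] (min_width=12, slack=2)
Line 9: ['emerald'] (min_width=7, slack=7)

Answer: silver up in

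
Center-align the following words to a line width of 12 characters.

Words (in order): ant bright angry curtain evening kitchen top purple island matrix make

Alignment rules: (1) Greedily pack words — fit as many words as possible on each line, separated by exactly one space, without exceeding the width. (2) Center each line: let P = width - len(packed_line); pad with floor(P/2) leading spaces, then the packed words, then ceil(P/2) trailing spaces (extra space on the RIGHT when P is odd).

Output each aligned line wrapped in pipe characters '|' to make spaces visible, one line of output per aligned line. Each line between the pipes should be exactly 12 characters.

Line 1: ['ant', 'bright'] (min_width=10, slack=2)
Line 2: ['angry'] (min_width=5, slack=7)
Line 3: ['curtain'] (min_width=7, slack=5)
Line 4: ['evening'] (min_width=7, slack=5)
Line 5: ['kitchen', 'top'] (min_width=11, slack=1)
Line 6: ['purple'] (min_width=6, slack=6)
Line 7: ['island'] (min_width=6, slack=6)
Line 8: ['matrix', 'make'] (min_width=11, slack=1)

Answer: | ant bright |
|   angry    |
|  curtain   |
|  evening   |
|kitchen top |
|   purple   |
|   island   |
|matrix make |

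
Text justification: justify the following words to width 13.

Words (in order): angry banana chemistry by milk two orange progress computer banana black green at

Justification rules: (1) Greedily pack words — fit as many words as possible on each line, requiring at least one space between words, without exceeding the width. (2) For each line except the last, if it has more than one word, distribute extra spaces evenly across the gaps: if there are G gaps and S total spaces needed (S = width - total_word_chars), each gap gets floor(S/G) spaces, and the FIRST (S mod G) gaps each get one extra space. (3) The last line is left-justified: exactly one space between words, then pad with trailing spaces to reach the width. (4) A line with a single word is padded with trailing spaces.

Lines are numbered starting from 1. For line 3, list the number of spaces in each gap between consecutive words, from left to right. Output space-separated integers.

Line 1: ['angry', 'banana'] (min_width=12, slack=1)
Line 2: ['chemistry', 'by'] (min_width=12, slack=1)
Line 3: ['milk', 'two'] (min_width=8, slack=5)
Line 4: ['orange'] (min_width=6, slack=7)
Line 5: ['progress'] (min_width=8, slack=5)
Line 6: ['computer'] (min_width=8, slack=5)
Line 7: ['banana', 'black'] (min_width=12, slack=1)
Line 8: ['green', 'at'] (min_width=8, slack=5)

Answer: 6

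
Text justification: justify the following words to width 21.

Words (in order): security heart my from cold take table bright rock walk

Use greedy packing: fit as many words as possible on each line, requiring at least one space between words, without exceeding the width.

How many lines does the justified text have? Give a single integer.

Answer: 3

Derivation:
Line 1: ['security', 'heart', 'my'] (min_width=17, slack=4)
Line 2: ['from', 'cold', 'take', 'table'] (min_width=20, slack=1)
Line 3: ['bright', 'rock', 'walk'] (min_width=16, slack=5)
Total lines: 3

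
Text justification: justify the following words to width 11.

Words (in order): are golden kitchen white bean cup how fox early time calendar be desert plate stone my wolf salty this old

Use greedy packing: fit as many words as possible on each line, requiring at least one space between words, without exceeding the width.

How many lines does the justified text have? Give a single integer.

Answer: 11

Derivation:
Line 1: ['are', 'golden'] (min_width=10, slack=1)
Line 2: ['kitchen'] (min_width=7, slack=4)
Line 3: ['white', 'bean'] (min_width=10, slack=1)
Line 4: ['cup', 'how', 'fox'] (min_width=11, slack=0)
Line 5: ['early', 'time'] (min_width=10, slack=1)
Line 6: ['calendar', 'be'] (min_width=11, slack=0)
Line 7: ['desert'] (min_width=6, slack=5)
Line 8: ['plate', 'stone'] (min_width=11, slack=0)
Line 9: ['my', 'wolf'] (min_width=7, slack=4)
Line 10: ['salty', 'this'] (min_width=10, slack=1)
Line 11: ['old'] (min_width=3, slack=8)
Total lines: 11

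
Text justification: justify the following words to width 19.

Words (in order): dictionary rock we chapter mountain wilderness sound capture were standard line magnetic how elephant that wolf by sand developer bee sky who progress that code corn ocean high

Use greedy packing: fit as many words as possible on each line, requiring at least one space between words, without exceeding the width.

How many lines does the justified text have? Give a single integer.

Line 1: ['dictionary', 'rock', 'we'] (min_width=18, slack=1)
Line 2: ['chapter', 'mountain'] (min_width=16, slack=3)
Line 3: ['wilderness', 'sound'] (min_width=16, slack=3)
Line 4: ['capture', 'were'] (min_width=12, slack=7)
Line 5: ['standard', 'line'] (min_width=13, slack=6)
Line 6: ['magnetic', 'how'] (min_width=12, slack=7)
Line 7: ['elephant', 'that', 'wolf'] (min_width=18, slack=1)
Line 8: ['by', 'sand', 'developer'] (min_width=17, slack=2)
Line 9: ['bee', 'sky', 'who'] (min_width=11, slack=8)
Line 10: ['progress', 'that', 'code'] (min_width=18, slack=1)
Line 11: ['corn', 'ocean', 'high'] (min_width=15, slack=4)
Total lines: 11

Answer: 11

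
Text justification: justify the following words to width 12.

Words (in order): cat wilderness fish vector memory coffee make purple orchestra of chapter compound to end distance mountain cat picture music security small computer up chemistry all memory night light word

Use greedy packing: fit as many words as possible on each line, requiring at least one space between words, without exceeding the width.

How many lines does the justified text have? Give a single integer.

Answer: 20

Derivation:
Line 1: ['cat'] (min_width=3, slack=9)
Line 2: ['wilderness'] (min_width=10, slack=2)
Line 3: ['fish', 'vector'] (min_width=11, slack=1)
Line 4: ['memory'] (min_width=6, slack=6)
Line 5: ['coffee', 'make'] (min_width=11, slack=1)
Line 6: ['purple'] (min_width=6, slack=6)
Line 7: ['orchestra', 'of'] (min_width=12, slack=0)
Line 8: ['chapter'] (min_width=7, slack=5)
Line 9: ['compound', 'to'] (min_width=11, slack=1)
Line 10: ['end', 'distance'] (min_width=12, slack=0)
Line 11: ['mountain', 'cat'] (min_width=12, slack=0)
Line 12: ['picture'] (min_width=7, slack=5)
Line 13: ['music'] (min_width=5, slack=7)
Line 14: ['security'] (min_width=8, slack=4)
Line 15: ['small'] (min_width=5, slack=7)
Line 16: ['computer', 'up'] (min_width=11, slack=1)
Line 17: ['chemistry'] (min_width=9, slack=3)
Line 18: ['all', 'memory'] (min_width=10, slack=2)
Line 19: ['night', 'light'] (min_width=11, slack=1)
Line 20: ['word'] (min_width=4, slack=8)
Total lines: 20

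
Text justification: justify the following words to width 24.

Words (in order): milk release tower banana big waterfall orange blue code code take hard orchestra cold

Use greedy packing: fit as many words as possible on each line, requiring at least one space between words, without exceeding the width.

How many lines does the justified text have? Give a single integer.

Line 1: ['milk', 'release', 'tower'] (min_width=18, slack=6)
Line 2: ['banana', 'big', 'waterfall'] (min_width=20, slack=4)
Line 3: ['orange', 'blue', 'code', 'code'] (min_width=21, slack=3)
Line 4: ['take', 'hard', 'orchestra', 'cold'] (min_width=24, slack=0)
Total lines: 4

Answer: 4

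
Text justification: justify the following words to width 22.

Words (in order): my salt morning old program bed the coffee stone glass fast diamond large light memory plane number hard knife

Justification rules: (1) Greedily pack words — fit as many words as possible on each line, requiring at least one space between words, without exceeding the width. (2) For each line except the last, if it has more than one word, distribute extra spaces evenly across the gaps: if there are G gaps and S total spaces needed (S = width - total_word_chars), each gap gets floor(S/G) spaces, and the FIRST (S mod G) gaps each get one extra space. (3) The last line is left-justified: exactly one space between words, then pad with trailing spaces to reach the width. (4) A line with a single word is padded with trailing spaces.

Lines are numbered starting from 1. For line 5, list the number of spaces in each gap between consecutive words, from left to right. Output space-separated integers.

Line 1: ['my', 'salt', 'morning', 'old'] (min_width=19, slack=3)
Line 2: ['program', 'bed', 'the', 'coffee'] (min_width=22, slack=0)
Line 3: ['stone', 'glass', 'fast'] (min_width=16, slack=6)
Line 4: ['diamond', 'large', 'light'] (min_width=19, slack=3)
Line 5: ['memory', 'plane', 'number'] (min_width=19, slack=3)
Line 6: ['hard', 'knife'] (min_width=10, slack=12)

Answer: 3 2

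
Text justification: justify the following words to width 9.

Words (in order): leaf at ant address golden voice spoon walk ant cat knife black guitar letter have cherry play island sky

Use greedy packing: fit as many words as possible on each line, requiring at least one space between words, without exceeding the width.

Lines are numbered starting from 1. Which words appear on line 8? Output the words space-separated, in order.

Answer: cat knife

Derivation:
Line 1: ['leaf', 'at'] (min_width=7, slack=2)
Line 2: ['ant'] (min_width=3, slack=6)
Line 3: ['address'] (min_width=7, slack=2)
Line 4: ['golden'] (min_width=6, slack=3)
Line 5: ['voice'] (min_width=5, slack=4)
Line 6: ['spoon'] (min_width=5, slack=4)
Line 7: ['walk', 'ant'] (min_width=8, slack=1)
Line 8: ['cat', 'knife'] (min_width=9, slack=0)
Line 9: ['black'] (min_width=5, slack=4)
Line 10: ['guitar'] (min_width=6, slack=3)
Line 11: ['letter'] (min_width=6, slack=3)
Line 12: ['have'] (min_width=4, slack=5)
Line 13: ['cherry'] (min_width=6, slack=3)
Line 14: ['play'] (min_width=4, slack=5)
Line 15: ['island'] (min_width=6, slack=3)
Line 16: ['sky'] (min_width=3, slack=6)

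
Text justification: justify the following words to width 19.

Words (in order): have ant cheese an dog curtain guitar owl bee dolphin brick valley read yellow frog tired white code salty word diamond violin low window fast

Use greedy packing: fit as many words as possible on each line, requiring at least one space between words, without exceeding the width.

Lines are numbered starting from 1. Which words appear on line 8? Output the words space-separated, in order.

Line 1: ['have', 'ant', 'cheese', 'an'] (min_width=18, slack=1)
Line 2: ['dog', 'curtain', 'guitar'] (min_width=18, slack=1)
Line 3: ['owl', 'bee', 'dolphin'] (min_width=15, slack=4)
Line 4: ['brick', 'valley', 'read'] (min_width=17, slack=2)
Line 5: ['yellow', 'frog', 'tired'] (min_width=17, slack=2)
Line 6: ['white', 'code', 'salty'] (min_width=16, slack=3)
Line 7: ['word', 'diamond', 'violin'] (min_width=19, slack=0)
Line 8: ['low', 'window', 'fast'] (min_width=15, slack=4)

Answer: low window fast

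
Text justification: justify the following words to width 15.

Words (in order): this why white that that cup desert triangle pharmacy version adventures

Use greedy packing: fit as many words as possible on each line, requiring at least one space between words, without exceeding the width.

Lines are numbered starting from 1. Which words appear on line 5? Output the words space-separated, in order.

Line 1: ['this', 'why', 'white'] (min_width=14, slack=1)
Line 2: ['that', 'that', 'cup'] (min_width=13, slack=2)
Line 3: ['desert', 'triangle'] (min_width=15, slack=0)
Line 4: ['pharmacy'] (min_width=8, slack=7)
Line 5: ['version'] (min_width=7, slack=8)
Line 6: ['adventures'] (min_width=10, slack=5)

Answer: version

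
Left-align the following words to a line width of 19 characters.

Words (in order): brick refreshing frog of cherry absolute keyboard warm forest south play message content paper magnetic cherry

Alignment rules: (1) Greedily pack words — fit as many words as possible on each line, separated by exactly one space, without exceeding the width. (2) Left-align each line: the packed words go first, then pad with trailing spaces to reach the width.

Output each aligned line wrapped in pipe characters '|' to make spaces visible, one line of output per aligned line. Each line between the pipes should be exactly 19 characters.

Line 1: ['brick', 'refreshing'] (min_width=16, slack=3)
Line 2: ['frog', 'of', 'cherry'] (min_width=14, slack=5)
Line 3: ['absolute', 'keyboard'] (min_width=17, slack=2)
Line 4: ['warm', 'forest', 'south'] (min_width=17, slack=2)
Line 5: ['play', 'message'] (min_width=12, slack=7)
Line 6: ['content', 'paper'] (min_width=13, slack=6)
Line 7: ['magnetic', 'cherry'] (min_width=15, slack=4)

Answer: |brick refreshing   |
|frog of cherry     |
|absolute keyboard  |
|warm forest south  |
|play message       |
|content paper      |
|magnetic cherry    |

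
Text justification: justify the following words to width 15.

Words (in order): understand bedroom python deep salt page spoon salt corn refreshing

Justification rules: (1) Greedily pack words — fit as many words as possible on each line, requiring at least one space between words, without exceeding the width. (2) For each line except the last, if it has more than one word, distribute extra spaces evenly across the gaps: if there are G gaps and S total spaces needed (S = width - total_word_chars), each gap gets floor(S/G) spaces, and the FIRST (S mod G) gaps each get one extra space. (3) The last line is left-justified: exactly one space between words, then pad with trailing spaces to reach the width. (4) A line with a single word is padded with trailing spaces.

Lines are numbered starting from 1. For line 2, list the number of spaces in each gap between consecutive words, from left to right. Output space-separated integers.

Line 1: ['understand'] (min_width=10, slack=5)
Line 2: ['bedroom', 'python'] (min_width=14, slack=1)
Line 3: ['deep', 'salt', 'page'] (min_width=14, slack=1)
Line 4: ['spoon', 'salt', 'corn'] (min_width=15, slack=0)
Line 5: ['refreshing'] (min_width=10, slack=5)

Answer: 2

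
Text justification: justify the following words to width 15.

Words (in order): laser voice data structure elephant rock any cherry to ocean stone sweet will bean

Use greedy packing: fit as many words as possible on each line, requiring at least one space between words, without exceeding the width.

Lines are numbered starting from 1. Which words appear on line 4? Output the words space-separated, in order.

Answer: any cherry to

Derivation:
Line 1: ['laser', 'voice'] (min_width=11, slack=4)
Line 2: ['data', 'structure'] (min_width=14, slack=1)
Line 3: ['elephant', 'rock'] (min_width=13, slack=2)
Line 4: ['any', 'cherry', 'to'] (min_width=13, slack=2)
Line 5: ['ocean', 'stone'] (min_width=11, slack=4)
Line 6: ['sweet', 'will', 'bean'] (min_width=15, slack=0)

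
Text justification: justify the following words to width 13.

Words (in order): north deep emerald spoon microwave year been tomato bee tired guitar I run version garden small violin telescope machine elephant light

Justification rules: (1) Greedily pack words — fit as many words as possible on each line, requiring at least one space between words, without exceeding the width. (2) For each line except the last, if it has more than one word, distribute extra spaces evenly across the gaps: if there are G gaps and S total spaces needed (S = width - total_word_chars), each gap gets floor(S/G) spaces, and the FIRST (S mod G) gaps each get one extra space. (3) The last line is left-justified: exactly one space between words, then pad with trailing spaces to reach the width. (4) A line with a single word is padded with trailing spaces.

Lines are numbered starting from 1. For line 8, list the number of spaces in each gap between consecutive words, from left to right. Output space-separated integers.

Line 1: ['north', 'deep'] (min_width=10, slack=3)
Line 2: ['emerald', 'spoon'] (min_width=13, slack=0)
Line 3: ['microwave'] (min_width=9, slack=4)
Line 4: ['year', 'been'] (min_width=9, slack=4)
Line 5: ['tomato', 'bee'] (min_width=10, slack=3)
Line 6: ['tired', 'guitar'] (min_width=12, slack=1)
Line 7: ['I', 'run', 'version'] (min_width=13, slack=0)
Line 8: ['garden', 'small'] (min_width=12, slack=1)
Line 9: ['violin'] (min_width=6, slack=7)
Line 10: ['telescope'] (min_width=9, slack=4)
Line 11: ['machine'] (min_width=7, slack=6)
Line 12: ['elephant'] (min_width=8, slack=5)
Line 13: ['light'] (min_width=5, slack=8)

Answer: 2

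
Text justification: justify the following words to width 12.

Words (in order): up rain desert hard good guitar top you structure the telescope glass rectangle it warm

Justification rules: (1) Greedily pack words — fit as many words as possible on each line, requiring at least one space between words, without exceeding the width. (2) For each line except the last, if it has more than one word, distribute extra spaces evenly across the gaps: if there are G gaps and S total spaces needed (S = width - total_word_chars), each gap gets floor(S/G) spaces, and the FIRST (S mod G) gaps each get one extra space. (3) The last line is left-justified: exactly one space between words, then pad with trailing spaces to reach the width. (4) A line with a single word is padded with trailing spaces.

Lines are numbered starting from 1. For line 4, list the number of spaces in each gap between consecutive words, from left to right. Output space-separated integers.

Answer: 6

Derivation:
Line 1: ['up', 'rain'] (min_width=7, slack=5)
Line 2: ['desert', 'hard'] (min_width=11, slack=1)
Line 3: ['good', 'guitar'] (min_width=11, slack=1)
Line 4: ['top', 'you'] (min_width=7, slack=5)
Line 5: ['structure'] (min_width=9, slack=3)
Line 6: ['the'] (min_width=3, slack=9)
Line 7: ['telescope'] (min_width=9, slack=3)
Line 8: ['glass'] (min_width=5, slack=7)
Line 9: ['rectangle', 'it'] (min_width=12, slack=0)
Line 10: ['warm'] (min_width=4, slack=8)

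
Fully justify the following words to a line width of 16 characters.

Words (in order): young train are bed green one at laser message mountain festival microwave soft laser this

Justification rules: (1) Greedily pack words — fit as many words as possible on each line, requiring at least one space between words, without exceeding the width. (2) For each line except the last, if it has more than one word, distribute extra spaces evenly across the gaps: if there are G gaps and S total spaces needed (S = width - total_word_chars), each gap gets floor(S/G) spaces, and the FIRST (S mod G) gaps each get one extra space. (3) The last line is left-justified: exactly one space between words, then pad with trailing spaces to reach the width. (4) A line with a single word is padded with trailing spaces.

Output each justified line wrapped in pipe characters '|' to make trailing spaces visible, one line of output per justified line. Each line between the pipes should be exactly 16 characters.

Line 1: ['young', 'train', 'are'] (min_width=15, slack=1)
Line 2: ['bed', 'green', 'one', 'at'] (min_width=16, slack=0)
Line 3: ['laser', 'message'] (min_width=13, slack=3)
Line 4: ['mountain'] (min_width=8, slack=8)
Line 5: ['festival'] (min_width=8, slack=8)
Line 6: ['microwave', 'soft'] (min_width=14, slack=2)
Line 7: ['laser', 'this'] (min_width=10, slack=6)

Answer: |young  train are|
|bed green one at|
|laser    message|
|mountain        |
|festival        |
|microwave   soft|
|laser this      |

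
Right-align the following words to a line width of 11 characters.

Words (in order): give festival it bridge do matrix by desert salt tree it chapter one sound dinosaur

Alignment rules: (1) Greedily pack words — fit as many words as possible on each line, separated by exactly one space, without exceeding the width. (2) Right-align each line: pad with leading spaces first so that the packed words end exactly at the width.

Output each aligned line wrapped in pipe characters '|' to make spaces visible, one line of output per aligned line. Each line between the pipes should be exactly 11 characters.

Answer: |       give|
|festival it|
|  bridge do|
|  matrix by|
|desert salt|
|    tree it|
|chapter one|
|      sound|
|   dinosaur|

Derivation:
Line 1: ['give'] (min_width=4, slack=7)
Line 2: ['festival', 'it'] (min_width=11, slack=0)
Line 3: ['bridge', 'do'] (min_width=9, slack=2)
Line 4: ['matrix', 'by'] (min_width=9, slack=2)
Line 5: ['desert', 'salt'] (min_width=11, slack=0)
Line 6: ['tree', 'it'] (min_width=7, slack=4)
Line 7: ['chapter', 'one'] (min_width=11, slack=0)
Line 8: ['sound'] (min_width=5, slack=6)
Line 9: ['dinosaur'] (min_width=8, slack=3)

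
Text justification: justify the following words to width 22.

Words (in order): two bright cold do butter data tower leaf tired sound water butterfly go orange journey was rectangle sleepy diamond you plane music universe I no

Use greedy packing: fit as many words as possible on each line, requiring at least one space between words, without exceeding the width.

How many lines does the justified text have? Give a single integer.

Answer: 8

Derivation:
Line 1: ['two', 'bright', 'cold', 'do'] (min_width=18, slack=4)
Line 2: ['butter', 'data', 'tower', 'leaf'] (min_width=22, slack=0)
Line 3: ['tired', 'sound', 'water'] (min_width=17, slack=5)
Line 4: ['butterfly', 'go', 'orange'] (min_width=19, slack=3)
Line 5: ['journey', 'was', 'rectangle'] (min_width=21, slack=1)
Line 6: ['sleepy', 'diamond', 'you'] (min_width=18, slack=4)
Line 7: ['plane', 'music', 'universe', 'I'] (min_width=22, slack=0)
Line 8: ['no'] (min_width=2, slack=20)
Total lines: 8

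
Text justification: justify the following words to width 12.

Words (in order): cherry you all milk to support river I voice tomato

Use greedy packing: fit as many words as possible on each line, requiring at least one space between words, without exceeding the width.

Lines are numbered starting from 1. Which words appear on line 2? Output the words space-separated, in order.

Line 1: ['cherry', 'you'] (min_width=10, slack=2)
Line 2: ['all', 'milk', 'to'] (min_width=11, slack=1)
Line 3: ['support'] (min_width=7, slack=5)
Line 4: ['river', 'I'] (min_width=7, slack=5)
Line 5: ['voice', 'tomato'] (min_width=12, slack=0)

Answer: all milk to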